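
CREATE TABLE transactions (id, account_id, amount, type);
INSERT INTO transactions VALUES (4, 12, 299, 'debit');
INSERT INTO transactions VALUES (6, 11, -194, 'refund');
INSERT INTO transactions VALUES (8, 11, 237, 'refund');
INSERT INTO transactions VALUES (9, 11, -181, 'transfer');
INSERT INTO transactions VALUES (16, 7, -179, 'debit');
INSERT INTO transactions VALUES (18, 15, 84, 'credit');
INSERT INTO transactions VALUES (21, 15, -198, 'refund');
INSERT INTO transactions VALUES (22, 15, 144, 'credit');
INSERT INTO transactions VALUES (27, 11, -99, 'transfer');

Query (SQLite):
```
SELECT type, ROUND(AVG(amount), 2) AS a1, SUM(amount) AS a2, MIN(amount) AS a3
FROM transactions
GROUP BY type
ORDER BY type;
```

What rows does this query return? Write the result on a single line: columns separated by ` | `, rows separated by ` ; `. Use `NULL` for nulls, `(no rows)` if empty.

credit | 114 | 228 | 84 ; debit | 60 | 120 | -179 ; refund | -51.67 | -155 | -198 ; transfer | -140 | -280 | -181

Group transactions by type.
Per group compute: ROUND(AVG(amount), 2), SUM(amount), MIN(amount).
  credit: ids {18, 22} → ROUND(AVG(amount), 2)=114, SUM(amount)=228, MIN(amount)=84
  debit: ids {4, 16} → ROUND(AVG(amount), 2)=60, SUM(amount)=120, MIN(amount)=-179
  refund: ids {6, 8, 21} → ROUND(AVG(amount), 2)=-51.67, SUM(amount)=-155, MIN(amount)=-198
  transfer: ids {9, 27} → ROUND(AVG(amount), 2)=-140, SUM(amount)=-280, MIN(amount)=-181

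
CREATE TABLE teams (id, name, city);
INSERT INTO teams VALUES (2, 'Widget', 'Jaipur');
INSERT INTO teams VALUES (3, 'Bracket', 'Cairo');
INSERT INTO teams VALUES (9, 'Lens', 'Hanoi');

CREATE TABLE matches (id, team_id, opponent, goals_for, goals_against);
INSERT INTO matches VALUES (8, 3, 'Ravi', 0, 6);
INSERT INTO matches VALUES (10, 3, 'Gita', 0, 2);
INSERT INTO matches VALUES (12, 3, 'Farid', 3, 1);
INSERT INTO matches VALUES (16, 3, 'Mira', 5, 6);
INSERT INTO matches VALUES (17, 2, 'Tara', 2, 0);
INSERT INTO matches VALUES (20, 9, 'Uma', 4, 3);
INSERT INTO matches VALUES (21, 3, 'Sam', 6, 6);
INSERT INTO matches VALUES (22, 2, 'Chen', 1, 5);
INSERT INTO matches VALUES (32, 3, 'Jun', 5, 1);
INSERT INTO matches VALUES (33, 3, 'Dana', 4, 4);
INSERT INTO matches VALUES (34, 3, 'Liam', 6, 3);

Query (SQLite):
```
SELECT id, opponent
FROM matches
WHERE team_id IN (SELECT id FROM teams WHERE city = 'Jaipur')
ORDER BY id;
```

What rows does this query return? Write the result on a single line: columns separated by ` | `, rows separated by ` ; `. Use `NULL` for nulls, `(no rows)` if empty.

Inner query: teams.id where city = 'Jaipur'.
Outer: keep matches rows whose team_id is in that set.
Inner query → {2}

17 | Tara ; 22 | Chen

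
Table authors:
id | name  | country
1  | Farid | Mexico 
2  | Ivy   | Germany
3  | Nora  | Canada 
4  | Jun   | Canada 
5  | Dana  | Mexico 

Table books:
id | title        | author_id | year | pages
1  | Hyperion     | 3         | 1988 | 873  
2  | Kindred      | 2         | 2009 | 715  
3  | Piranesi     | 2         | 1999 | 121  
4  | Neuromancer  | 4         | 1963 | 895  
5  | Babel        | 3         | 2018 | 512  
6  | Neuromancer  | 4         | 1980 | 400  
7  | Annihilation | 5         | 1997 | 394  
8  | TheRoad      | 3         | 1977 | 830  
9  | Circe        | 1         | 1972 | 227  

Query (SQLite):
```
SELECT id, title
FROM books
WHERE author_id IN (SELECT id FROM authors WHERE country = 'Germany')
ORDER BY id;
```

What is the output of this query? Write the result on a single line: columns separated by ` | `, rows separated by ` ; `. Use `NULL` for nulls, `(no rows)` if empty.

2 | Kindred ; 3 | Piranesi

Inner query: authors.id where country = 'Germany'.
Outer: keep books rows whose author_id is in that set.
Inner query → {2}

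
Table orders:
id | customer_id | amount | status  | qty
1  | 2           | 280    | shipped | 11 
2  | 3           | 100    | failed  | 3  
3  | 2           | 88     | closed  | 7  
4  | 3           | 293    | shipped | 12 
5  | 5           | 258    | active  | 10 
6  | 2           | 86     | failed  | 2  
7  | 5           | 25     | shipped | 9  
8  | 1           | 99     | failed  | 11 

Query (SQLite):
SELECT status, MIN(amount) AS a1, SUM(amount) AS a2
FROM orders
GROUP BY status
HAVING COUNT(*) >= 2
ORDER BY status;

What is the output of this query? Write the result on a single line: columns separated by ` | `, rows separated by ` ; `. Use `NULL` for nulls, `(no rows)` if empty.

failed | 86 | 285 ; shipped | 25 | 598

Group orders by status.
Per group compute: MIN(amount), SUM(amount).
HAVING: drop groups with fewer than 2 rows.
  active: ids {5} → MIN(amount)=258, SUM(amount)=258
  closed: ids {3} → MIN(amount)=88, SUM(amount)=88
  failed: ids {2, 6, 8} → MIN(amount)=86, SUM(amount)=285
  shipped: ids {1, 4, 7} → MIN(amount)=25, SUM(amount)=598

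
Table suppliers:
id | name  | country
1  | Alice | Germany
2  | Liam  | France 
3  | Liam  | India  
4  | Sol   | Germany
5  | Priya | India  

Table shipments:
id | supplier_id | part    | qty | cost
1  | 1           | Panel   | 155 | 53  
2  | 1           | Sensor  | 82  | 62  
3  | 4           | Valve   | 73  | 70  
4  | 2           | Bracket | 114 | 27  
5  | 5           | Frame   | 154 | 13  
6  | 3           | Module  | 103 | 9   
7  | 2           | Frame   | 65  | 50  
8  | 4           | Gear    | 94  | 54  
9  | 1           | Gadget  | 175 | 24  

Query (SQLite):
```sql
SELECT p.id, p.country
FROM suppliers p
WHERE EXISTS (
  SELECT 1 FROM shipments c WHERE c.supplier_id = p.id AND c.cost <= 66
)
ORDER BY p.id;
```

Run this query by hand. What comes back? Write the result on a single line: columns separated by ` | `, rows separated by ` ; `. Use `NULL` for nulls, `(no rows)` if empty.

1 | Germany ; 2 | France ; 3 | India ; 4 | Germany ; 5 | India

For each suppliers row, check whether any shipments with matching supplier_id has cost <= 66.
Keep rows where that is true.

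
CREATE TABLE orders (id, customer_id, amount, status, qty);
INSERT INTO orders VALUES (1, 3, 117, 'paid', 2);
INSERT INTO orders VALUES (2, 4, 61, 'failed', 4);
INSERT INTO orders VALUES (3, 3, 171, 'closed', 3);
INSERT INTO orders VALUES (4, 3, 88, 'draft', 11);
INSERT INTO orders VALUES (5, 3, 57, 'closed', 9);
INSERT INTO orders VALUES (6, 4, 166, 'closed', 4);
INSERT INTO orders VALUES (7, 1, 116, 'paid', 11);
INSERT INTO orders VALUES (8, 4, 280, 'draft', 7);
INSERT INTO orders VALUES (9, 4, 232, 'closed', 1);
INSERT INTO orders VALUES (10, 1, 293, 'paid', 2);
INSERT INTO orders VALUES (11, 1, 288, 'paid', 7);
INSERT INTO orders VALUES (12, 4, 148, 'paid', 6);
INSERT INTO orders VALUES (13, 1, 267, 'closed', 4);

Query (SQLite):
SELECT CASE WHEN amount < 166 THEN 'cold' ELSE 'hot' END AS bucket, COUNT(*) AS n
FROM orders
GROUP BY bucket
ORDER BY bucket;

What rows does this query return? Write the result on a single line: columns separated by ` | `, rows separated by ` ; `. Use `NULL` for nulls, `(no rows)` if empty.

Bucket rows by amount < 166 → 'cold' else 'hot'; count each bucket.

cold | 6 ; hot | 7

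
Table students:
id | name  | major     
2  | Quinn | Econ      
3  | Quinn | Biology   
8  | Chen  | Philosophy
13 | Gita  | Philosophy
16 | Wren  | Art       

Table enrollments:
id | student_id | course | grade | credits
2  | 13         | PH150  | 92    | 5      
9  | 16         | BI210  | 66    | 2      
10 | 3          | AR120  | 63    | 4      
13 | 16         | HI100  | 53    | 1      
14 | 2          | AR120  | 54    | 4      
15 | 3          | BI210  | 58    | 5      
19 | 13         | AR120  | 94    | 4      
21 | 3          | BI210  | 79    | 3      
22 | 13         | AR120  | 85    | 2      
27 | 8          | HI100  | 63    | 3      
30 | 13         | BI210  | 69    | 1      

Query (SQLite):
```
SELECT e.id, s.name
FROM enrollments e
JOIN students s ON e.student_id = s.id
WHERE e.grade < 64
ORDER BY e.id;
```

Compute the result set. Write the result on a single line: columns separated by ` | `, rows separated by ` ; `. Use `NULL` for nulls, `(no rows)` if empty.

10 | Quinn ; 13 | Wren ; 14 | Quinn ; 15 | Quinn ; 27 | Chen

Each enrollments row matches the students row where student_id = students.id.
Then keep rows with e.grade < 64.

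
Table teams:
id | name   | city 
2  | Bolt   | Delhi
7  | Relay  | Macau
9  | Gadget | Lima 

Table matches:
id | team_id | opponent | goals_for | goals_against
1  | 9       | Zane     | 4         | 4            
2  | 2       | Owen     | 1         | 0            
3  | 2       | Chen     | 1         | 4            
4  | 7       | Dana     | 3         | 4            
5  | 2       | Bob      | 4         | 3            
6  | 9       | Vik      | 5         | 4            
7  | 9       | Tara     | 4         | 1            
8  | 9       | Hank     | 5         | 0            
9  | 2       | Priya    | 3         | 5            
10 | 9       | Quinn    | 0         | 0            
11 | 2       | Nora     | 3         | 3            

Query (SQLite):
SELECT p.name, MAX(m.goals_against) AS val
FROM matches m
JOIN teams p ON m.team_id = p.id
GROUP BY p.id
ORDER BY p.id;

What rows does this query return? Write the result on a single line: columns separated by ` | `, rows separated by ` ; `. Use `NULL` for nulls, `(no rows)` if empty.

Join each matches row to its teams via team_id.
Group joined rows by teams.id; compute MAX(m.goals_against) per group.
  2: ids {2, 3, 5, 9, 11} → MAX(m.goals_against)=5
  7: ids {4} → MAX(m.goals_against)=4
  9: ids {1, 6, 7, 8, 10} → MAX(m.goals_against)=4

Bolt | 5 ; Relay | 4 ; Gadget | 4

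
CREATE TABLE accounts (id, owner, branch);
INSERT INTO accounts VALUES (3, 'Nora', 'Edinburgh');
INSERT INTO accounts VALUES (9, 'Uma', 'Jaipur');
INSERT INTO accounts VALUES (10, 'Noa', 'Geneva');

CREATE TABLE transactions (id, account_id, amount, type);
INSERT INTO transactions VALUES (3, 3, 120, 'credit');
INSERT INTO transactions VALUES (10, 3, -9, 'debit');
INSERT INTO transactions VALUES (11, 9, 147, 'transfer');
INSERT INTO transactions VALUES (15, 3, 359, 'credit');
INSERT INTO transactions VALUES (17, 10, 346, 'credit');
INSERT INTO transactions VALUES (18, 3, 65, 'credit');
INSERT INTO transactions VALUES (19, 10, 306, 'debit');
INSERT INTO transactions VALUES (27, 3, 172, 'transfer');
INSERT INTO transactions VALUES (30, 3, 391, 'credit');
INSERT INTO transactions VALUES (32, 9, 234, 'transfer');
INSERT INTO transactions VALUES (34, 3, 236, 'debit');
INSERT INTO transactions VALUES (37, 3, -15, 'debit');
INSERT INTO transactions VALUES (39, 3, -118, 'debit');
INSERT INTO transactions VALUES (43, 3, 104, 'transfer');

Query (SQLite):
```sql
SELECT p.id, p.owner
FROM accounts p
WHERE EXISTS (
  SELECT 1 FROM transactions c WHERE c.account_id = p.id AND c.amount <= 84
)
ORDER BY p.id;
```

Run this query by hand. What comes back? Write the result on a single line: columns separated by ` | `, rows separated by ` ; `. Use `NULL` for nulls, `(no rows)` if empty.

3 | Nora

For each accounts row, check whether any transactions with matching account_id has amount <= 84.
Keep rows where that is true.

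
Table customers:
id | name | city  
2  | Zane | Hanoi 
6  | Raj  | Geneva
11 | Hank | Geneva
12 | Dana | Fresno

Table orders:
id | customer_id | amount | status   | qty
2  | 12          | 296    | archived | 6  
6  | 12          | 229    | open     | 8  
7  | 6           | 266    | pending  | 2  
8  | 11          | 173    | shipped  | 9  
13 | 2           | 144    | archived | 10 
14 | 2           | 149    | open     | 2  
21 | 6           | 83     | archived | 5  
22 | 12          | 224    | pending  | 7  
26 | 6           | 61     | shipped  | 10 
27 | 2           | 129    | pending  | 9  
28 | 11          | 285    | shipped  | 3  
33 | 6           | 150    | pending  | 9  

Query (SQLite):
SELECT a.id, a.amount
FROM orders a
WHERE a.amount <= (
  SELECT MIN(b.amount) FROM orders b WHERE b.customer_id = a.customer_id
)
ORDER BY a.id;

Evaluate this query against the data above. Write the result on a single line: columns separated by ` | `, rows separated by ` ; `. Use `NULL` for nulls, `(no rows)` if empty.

8 | 173 ; 22 | 224 ; 26 | 61 ; 27 | 129

For each orders row a, compute MIN(amount) over rows sharing a.customer_id.
Keep row a if a.amount <= that per-group MIN.
  customer_id=2: MIN(amount) = 129
  customer_id=6: MIN(amount) = 61
  customer_id=11: MIN(amount) = 173
  customer_id=12: MIN(amount) = 224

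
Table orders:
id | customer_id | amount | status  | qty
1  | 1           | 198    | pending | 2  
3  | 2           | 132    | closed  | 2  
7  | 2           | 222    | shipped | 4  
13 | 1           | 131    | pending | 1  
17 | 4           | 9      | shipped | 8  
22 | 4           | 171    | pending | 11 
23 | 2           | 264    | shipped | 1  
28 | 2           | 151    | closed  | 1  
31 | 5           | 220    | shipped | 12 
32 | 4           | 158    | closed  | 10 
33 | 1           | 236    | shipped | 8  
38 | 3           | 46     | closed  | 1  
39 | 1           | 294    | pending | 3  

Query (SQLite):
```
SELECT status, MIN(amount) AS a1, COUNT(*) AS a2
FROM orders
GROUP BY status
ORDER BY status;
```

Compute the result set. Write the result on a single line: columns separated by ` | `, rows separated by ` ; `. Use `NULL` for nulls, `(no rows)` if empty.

closed | 46 | 4 ; pending | 131 | 4 ; shipped | 9 | 5

Group orders by status.
Per group compute: MIN(amount), COUNT(*).
  closed: ids {3, 28, 32, 38} → MIN(amount)=46, COUNT(*)=4
  pending: ids {1, 13, 22, 39} → MIN(amount)=131, COUNT(*)=4
  shipped: ids {7, 17, 23, 31, 33} → MIN(amount)=9, COUNT(*)=5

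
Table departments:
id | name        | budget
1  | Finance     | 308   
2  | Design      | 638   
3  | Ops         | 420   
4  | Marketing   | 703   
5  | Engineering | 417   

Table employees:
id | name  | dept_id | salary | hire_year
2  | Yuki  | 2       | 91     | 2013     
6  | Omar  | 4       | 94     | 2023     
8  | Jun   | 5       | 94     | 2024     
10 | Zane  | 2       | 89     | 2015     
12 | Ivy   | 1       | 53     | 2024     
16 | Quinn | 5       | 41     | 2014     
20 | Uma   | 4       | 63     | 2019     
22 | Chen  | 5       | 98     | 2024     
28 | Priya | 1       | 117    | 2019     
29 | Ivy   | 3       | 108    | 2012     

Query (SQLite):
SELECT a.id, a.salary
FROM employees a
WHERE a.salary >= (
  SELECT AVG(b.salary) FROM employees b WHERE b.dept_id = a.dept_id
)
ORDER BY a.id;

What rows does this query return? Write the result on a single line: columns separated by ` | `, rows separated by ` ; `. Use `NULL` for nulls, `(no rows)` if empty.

For each employees row a, compute AVG(salary) over rows sharing a.dept_id.
Keep row a if a.salary >= that per-group AVG.
  dept_id=1: AVG(salary) = 85.0
  dept_id=2: AVG(salary) = 90.0
  dept_id=3: AVG(salary) = 108.0
  dept_id=4: AVG(salary) = 78.5
  dept_id=5: AVG(salary) = 77.666667

2 | 91 ; 6 | 94 ; 8 | 94 ; 22 | 98 ; 28 | 117 ; 29 | 108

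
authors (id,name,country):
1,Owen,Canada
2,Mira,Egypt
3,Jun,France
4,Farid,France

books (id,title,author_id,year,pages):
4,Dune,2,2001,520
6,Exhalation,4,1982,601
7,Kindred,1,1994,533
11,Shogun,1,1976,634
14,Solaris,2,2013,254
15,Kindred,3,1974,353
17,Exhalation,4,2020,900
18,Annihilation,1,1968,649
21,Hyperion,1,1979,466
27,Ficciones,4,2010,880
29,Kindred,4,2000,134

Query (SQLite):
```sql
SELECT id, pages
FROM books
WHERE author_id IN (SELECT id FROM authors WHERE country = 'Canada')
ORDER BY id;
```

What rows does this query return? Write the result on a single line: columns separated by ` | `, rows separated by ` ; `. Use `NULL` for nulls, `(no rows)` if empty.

7 | 533 ; 11 | 634 ; 18 | 649 ; 21 | 466

Inner query: authors.id where country = 'Canada'.
Outer: keep books rows whose author_id is in that set.
Inner query → {1}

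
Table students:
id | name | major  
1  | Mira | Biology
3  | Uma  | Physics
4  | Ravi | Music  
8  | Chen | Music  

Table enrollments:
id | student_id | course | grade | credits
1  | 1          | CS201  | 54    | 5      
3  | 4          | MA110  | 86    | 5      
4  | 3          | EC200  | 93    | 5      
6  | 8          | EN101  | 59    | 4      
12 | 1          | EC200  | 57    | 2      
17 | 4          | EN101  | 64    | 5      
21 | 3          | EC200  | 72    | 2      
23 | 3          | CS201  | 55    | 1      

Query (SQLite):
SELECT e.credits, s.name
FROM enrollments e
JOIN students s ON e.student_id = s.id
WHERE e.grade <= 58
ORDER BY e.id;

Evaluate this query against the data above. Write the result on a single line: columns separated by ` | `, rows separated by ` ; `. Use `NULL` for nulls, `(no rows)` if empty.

5 | Mira ; 2 | Mira ; 1 | Uma

Each enrollments row matches the students row where student_id = students.id.
Then keep rows with e.grade <= 58.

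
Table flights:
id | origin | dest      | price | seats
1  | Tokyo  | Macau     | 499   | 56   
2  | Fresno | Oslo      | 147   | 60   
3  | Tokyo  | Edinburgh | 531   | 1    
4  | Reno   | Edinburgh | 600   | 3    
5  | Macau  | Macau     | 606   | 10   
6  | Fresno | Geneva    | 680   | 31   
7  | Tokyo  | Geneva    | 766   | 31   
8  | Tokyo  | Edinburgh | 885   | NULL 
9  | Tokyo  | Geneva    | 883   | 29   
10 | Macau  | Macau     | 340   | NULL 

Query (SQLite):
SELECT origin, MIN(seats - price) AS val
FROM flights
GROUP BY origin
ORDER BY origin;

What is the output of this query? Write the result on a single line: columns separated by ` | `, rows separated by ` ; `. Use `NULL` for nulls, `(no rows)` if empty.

Fresno | -649 ; Macau | -596 ; Reno | -597 ; Tokyo | -854

For each row compute seats - price.
Group by origin; take MIN of the expression per group.
  Fresno: ids {2, 6} → MIN(seats - price)=-649
  Macau: ids {5, 10} → MIN(seats - price)=-596
  Reno: ids {4} → MIN(seats - price)=-597
  Tokyo: ids {1, 3, 7, 8, 9} → MIN(seats - price)=-854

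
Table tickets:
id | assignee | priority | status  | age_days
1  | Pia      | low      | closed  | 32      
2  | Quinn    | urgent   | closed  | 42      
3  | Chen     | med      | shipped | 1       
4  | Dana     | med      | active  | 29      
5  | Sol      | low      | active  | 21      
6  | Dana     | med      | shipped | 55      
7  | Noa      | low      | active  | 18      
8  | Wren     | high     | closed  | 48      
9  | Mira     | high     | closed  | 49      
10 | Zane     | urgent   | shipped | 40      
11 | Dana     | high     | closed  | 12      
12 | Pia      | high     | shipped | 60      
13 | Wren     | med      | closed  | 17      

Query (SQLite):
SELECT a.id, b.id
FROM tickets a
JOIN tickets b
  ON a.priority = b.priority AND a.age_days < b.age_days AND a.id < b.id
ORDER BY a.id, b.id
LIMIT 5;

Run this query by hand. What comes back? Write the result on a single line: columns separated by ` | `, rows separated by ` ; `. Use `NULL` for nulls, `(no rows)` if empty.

Pairs (a,b) with same priority, a.age_days < b.age_days, a.id < b.id.
priority groups: high:{8,9,11,12} low:{1,5,7} med:{3,4,6,13} urgent:{2,10}
Ordered by (a.id, b.id); first 5.

3 | 4 ; 3 | 6 ; 3 | 13 ; 4 | 6 ; 8 | 9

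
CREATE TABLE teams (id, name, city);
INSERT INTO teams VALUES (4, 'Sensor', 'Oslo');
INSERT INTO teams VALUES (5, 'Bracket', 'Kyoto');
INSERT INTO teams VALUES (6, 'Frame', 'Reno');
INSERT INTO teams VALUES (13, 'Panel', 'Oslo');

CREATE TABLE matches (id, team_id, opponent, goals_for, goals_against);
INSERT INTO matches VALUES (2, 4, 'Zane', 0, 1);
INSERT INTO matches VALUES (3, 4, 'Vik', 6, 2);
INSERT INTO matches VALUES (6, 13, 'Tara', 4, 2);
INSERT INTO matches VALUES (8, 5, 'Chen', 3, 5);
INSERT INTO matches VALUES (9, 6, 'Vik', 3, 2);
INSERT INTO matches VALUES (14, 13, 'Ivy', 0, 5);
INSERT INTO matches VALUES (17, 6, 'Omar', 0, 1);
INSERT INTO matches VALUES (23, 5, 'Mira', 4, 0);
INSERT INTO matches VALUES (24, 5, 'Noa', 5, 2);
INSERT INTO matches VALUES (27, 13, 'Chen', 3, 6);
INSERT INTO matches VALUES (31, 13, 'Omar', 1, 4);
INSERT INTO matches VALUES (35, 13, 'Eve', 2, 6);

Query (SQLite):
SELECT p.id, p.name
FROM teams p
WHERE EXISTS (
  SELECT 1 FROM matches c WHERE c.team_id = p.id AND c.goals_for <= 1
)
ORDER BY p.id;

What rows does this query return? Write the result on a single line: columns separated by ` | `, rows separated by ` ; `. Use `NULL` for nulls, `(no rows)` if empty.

For each teams row, check whether any matches with matching team_id has goals_for <= 1.
Keep rows where that is true.

4 | Sensor ; 6 | Frame ; 13 | Panel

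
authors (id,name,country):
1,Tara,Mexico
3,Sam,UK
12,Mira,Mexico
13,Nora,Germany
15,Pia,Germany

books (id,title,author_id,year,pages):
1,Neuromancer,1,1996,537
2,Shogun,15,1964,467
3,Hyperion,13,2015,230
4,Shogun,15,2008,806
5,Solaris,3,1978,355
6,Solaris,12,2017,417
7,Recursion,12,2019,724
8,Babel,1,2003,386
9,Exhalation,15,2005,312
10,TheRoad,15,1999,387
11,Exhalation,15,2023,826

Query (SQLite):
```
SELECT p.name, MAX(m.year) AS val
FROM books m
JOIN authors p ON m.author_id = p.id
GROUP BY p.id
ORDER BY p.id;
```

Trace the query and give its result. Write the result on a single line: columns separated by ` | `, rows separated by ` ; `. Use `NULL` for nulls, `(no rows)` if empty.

Tara | 2003 ; Sam | 1978 ; Mira | 2019 ; Nora | 2015 ; Pia | 2023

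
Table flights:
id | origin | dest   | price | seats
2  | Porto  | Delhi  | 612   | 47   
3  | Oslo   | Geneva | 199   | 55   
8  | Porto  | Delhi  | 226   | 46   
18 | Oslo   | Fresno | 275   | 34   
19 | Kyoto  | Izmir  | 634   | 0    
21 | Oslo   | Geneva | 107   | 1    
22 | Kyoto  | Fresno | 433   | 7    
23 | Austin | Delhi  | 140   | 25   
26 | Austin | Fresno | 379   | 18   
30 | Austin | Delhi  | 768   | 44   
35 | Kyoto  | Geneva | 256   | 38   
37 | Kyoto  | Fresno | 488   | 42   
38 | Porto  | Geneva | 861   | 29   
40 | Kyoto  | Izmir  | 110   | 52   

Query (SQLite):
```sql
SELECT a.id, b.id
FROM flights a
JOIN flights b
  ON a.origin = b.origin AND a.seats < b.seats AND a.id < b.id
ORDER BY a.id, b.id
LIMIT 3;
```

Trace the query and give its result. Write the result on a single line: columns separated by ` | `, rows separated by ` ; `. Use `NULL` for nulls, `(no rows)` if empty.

Pairs (a,b) with same origin, a.seats < b.seats, a.id < b.id.
origin groups: Austin:{23,26,30} Kyoto:{19,22,35,37,40} Oslo:{3,18,21} Porto:{2,8,38}
Ordered by (a.id, b.id); first 3.

19 | 22 ; 19 | 35 ; 19 | 37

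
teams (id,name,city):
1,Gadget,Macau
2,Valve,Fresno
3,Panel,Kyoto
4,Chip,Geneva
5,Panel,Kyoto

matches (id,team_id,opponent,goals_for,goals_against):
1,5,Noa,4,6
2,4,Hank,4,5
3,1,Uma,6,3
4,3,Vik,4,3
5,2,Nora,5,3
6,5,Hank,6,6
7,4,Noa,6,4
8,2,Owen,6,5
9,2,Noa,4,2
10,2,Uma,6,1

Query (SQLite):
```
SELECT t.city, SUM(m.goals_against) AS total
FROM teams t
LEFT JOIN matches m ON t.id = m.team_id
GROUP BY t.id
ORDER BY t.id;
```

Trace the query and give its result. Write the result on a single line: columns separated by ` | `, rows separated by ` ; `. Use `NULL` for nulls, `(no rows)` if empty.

Macau | 3 ; Fresno | 11 ; Kyoto | 3 ; Geneva | 9 ; Kyoto | 12

LEFT JOIN keeps every teams row; unmatched ones get NULL for matches columns.
Group by teams.id and compute SUM(m.goals_against). SUM over an all-NULL group is NULL.
  1: ids {3} → SUM(m.goals_against)=3
  2: ids {5, 8, 9, 10} → SUM(m.goals_against)=11
  3: ids {4} → SUM(m.goals_against)=3
  4: ids {2, 7} → SUM(m.goals_against)=9
  5: ids {1, 6} → SUM(m.goals_against)=12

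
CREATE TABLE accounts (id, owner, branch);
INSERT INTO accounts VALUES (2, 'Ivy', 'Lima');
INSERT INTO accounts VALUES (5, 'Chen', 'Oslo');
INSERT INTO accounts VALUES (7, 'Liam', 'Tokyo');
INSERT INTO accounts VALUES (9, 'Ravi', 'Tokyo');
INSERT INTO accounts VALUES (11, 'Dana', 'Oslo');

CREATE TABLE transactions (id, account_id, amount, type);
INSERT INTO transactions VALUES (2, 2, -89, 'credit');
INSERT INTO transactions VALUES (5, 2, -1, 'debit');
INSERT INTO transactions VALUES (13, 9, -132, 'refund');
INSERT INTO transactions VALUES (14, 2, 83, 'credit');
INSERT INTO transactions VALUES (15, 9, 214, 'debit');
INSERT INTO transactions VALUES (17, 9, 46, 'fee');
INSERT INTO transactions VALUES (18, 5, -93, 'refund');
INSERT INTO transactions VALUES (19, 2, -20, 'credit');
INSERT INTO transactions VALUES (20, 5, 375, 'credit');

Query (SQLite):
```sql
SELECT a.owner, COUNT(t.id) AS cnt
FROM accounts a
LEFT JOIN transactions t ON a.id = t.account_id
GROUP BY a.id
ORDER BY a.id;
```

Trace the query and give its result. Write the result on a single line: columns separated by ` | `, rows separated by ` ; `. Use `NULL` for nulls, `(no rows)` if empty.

LEFT JOIN keeps every accounts row; unmatched ones get NULL for transactions columns.
Group by accounts.id and compute COUNT(t.id). COUNT(col) of an all-NULL group is 0.
  2: ids {2, 5, 14, 19} → COUNT(t.id)=4
  5: ids {18, 20} → COUNT(t.id)=2
  7: ids {—} → COUNT(t.id)=0
  9: ids {13, 15, 17} → COUNT(t.id)=3
  11: ids {—} → COUNT(t.id)=0

Ivy | 4 ; Chen | 2 ; Liam | 0 ; Ravi | 3 ; Dana | 0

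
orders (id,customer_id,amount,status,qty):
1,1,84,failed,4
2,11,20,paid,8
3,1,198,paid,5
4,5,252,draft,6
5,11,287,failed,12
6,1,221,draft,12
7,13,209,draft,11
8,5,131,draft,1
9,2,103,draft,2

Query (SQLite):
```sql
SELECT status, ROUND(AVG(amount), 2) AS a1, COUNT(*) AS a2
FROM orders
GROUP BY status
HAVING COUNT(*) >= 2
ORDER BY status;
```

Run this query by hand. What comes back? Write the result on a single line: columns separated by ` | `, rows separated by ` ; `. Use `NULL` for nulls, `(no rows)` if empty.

draft | 183.2 | 5 ; failed | 185.5 | 2 ; paid | 109 | 2

Group orders by status.
Per group compute: ROUND(AVG(amount), 2), COUNT(*).
HAVING: drop groups with fewer than 2 rows.
  draft: ids {4, 6, 7, 8, 9} → ROUND(AVG(amount), 2)=183.2, COUNT(*)=5
  failed: ids {1, 5} → ROUND(AVG(amount), 2)=185.5, COUNT(*)=2
  paid: ids {2, 3} → ROUND(AVG(amount), 2)=109, COUNT(*)=2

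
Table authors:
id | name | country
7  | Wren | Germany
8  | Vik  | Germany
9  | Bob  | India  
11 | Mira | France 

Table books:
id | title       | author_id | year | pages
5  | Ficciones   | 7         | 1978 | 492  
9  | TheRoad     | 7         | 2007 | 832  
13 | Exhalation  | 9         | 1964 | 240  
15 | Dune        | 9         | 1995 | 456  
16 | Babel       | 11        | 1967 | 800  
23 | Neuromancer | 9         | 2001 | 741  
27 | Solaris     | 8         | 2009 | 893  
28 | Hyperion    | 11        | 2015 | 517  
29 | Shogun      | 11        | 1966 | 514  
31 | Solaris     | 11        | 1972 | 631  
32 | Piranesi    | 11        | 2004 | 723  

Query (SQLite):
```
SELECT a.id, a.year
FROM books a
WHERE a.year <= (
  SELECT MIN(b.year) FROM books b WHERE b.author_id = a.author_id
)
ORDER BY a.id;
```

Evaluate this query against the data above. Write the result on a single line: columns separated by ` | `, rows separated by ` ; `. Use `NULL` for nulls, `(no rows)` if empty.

5 | 1978 ; 13 | 1964 ; 27 | 2009 ; 29 | 1966

For each books row a, compute MIN(year) over rows sharing a.author_id.
Keep row a if a.year <= that per-group MIN.
  author_id=7: MIN(year) = 1978
  author_id=8: MIN(year) = 2009
  author_id=9: MIN(year) = 1964
  author_id=11: MIN(year) = 1966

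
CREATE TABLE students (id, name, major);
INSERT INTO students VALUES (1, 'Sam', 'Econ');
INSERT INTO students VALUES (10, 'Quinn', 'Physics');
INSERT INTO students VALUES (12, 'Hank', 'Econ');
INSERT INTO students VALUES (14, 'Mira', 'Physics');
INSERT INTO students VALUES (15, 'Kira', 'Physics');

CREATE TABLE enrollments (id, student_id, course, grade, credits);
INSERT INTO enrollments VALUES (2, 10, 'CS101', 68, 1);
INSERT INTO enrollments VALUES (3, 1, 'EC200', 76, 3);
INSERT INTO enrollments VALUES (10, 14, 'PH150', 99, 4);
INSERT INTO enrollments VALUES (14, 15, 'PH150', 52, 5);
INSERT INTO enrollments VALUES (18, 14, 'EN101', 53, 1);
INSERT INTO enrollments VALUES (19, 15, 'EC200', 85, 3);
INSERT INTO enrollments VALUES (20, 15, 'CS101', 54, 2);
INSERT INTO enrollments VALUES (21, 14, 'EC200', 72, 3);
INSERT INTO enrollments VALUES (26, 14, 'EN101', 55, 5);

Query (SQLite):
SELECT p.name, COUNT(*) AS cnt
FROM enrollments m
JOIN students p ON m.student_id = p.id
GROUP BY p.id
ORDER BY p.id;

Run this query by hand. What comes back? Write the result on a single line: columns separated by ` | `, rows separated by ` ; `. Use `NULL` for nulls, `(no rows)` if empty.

Join each enrollments row to its students via student_id.
Group joined rows by students.id; compute COUNT(*) per group.
  1: ids {3} → COUNT(*)=1
  10: ids {2} → COUNT(*)=1
  14: ids {10, 18, 21, 26} → COUNT(*)=4
  15: ids {14, 19, 20} → COUNT(*)=3

Sam | 1 ; Quinn | 1 ; Mira | 4 ; Kira | 3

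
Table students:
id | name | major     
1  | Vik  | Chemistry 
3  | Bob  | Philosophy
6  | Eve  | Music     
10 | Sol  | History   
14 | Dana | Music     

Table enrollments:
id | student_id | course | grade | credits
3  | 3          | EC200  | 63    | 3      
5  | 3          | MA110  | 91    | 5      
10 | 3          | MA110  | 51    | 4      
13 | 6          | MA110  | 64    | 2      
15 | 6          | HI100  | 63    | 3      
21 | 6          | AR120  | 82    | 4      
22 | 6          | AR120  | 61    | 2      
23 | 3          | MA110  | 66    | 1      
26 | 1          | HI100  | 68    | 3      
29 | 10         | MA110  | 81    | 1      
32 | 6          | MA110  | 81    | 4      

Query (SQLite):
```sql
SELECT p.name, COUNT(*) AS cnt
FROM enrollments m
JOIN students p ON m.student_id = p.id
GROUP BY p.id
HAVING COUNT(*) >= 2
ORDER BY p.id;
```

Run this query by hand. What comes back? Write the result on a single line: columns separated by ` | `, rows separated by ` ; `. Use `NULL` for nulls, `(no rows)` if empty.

Join each enrollments row to its students via student_id.
Group joined rows by students.id; compute COUNT(*) per group.
HAVING: keep groups with count ≥ 2.
  1: ids {26} → COUNT(*)=1
  3: ids {3, 5, 10, 23} → COUNT(*)=4
  6: ids {13, 15, 21, 22, 32} → COUNT(*)=5
  10: ids {29} → COUNT(*)=1

Bob | 4 ; Eve | 5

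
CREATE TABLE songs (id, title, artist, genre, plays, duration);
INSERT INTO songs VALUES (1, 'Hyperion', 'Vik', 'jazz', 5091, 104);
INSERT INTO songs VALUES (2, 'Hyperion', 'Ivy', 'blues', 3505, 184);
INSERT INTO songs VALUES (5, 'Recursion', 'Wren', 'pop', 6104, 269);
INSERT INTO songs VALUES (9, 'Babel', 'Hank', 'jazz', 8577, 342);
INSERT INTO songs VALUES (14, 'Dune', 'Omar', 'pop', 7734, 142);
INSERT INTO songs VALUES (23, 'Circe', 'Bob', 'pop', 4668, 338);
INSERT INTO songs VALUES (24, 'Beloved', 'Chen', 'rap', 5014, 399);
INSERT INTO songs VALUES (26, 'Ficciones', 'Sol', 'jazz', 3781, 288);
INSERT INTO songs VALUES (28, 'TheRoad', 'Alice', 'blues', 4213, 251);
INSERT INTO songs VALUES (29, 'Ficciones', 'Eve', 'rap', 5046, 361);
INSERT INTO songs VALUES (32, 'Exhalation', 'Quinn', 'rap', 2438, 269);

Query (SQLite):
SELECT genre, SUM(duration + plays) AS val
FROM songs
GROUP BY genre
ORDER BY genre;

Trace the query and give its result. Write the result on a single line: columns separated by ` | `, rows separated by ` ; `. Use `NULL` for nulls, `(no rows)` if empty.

For each row compute duration + plays.
Group by genre; take SUM of the expression per group.
  blues: ids {2, 28} → SUM(duration + plays)=8153
  jazz: ids {1, 9, 26} → SUM(duration + plays)=18183
  pop: ids {5, 14, 23} → SUM(duration + plays)=19255
  rap: ids {24, 29, 32} → SUM(duration + plays)=13527

blues | 8153 ; jazz | 18183 ; pop | 19255 ; rap | 13527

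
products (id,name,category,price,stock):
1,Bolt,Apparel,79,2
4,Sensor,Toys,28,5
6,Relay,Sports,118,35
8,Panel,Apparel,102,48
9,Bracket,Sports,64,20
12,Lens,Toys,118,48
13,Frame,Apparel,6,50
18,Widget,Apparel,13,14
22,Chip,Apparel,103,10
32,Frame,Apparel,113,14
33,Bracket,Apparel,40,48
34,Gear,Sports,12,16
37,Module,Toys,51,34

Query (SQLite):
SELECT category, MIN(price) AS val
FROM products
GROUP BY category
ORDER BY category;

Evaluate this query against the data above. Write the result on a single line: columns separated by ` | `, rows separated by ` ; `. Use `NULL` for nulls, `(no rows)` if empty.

Apparel | 6 ; Sports | 12 ; Toys | 28

Partition products by category; compute MIN(price) within each group.
  Apparel: ids {1, 8, 13, 18, 22, 32, 33} → MIN(price)=6
  Sports: ids {6, 9, 34} → MIN(price)=12
  Toys: ids {4, 12, 37} → MIN(price)=28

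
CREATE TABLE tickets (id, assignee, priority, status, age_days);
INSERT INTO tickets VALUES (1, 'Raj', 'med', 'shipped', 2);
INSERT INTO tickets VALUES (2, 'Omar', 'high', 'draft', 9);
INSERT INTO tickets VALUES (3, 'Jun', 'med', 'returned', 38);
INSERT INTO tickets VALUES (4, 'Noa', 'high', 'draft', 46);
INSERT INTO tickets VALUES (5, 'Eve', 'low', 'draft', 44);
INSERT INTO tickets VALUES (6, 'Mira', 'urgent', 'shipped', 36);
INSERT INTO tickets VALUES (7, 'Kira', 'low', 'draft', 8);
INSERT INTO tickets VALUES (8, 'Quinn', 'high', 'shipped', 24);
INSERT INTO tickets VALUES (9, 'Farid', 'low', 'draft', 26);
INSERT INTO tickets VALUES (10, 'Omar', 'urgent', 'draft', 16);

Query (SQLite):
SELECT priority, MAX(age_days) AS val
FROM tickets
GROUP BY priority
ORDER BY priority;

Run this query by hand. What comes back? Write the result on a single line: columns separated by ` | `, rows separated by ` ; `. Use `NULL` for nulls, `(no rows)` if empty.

high | 46 ; low | 44 ; med | 38 ; urgent | 36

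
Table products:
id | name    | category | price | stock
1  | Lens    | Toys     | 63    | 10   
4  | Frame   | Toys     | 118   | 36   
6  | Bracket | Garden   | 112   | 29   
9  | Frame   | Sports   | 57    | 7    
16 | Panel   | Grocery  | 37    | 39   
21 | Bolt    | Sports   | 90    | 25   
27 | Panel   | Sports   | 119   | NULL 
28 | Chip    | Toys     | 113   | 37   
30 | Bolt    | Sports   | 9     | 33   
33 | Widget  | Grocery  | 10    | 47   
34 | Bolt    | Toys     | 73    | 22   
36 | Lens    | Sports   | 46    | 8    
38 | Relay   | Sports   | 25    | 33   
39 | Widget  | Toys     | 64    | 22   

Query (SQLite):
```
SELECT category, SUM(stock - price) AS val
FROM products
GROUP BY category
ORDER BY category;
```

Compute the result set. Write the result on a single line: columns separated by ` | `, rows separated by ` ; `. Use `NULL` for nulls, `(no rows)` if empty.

Garden | -83 ; Grocery | 39 ; Sports | -121 ; Toys | -304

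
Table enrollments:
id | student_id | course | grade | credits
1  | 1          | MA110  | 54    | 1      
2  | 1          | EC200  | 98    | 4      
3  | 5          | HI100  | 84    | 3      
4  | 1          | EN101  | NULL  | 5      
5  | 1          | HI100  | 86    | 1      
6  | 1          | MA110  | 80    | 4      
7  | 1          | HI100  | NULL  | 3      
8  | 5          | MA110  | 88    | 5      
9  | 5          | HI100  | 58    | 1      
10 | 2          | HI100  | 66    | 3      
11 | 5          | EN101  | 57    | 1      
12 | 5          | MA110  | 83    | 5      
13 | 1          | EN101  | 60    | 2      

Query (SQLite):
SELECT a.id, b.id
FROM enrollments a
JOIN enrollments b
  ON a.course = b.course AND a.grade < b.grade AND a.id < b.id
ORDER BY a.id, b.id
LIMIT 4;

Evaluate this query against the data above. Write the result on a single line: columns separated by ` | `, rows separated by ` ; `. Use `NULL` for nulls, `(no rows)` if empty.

1 | 6 ; 1 | 8 ; 1 | 12 ; 3 | 5

Pairs (a,b) with same course, a.grade < b.grade, a.id < b.id.
course groups: EC200:{2} EN101:{4,11,13} HI100:{3,5,7,9,10} MA110:{1,6,8,12}
Ordered by (a.id, b.id); first 4.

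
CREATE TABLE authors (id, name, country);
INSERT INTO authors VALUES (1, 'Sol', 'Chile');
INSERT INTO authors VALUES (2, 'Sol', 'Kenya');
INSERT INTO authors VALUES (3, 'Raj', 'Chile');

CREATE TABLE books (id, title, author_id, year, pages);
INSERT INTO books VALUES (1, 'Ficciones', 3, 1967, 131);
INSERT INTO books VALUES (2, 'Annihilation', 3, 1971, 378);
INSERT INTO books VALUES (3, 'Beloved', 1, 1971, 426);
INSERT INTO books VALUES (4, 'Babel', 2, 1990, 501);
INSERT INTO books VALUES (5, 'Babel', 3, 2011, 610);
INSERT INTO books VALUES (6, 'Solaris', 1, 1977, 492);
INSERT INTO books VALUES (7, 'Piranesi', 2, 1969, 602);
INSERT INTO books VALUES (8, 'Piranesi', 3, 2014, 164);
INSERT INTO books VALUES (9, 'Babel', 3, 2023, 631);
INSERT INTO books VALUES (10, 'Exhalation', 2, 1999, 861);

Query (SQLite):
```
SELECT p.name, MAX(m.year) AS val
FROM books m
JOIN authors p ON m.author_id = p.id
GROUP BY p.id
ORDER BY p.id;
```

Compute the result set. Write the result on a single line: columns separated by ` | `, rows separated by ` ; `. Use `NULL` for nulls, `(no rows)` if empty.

Sol | 1977 ; Sol | 1999 ; Raj | 2023

Join each books row to its authors via author_id.
Group joined rows by authors.id; compute MAX(m.year) per group.
  1: ids {3, 6} → MAX(m.year)=1977
  2: ids {4, 7, 10} → MAX(m.year)=1999
  3: ids {1, 2, 5, 8, 9} → MAX(m.year)=2023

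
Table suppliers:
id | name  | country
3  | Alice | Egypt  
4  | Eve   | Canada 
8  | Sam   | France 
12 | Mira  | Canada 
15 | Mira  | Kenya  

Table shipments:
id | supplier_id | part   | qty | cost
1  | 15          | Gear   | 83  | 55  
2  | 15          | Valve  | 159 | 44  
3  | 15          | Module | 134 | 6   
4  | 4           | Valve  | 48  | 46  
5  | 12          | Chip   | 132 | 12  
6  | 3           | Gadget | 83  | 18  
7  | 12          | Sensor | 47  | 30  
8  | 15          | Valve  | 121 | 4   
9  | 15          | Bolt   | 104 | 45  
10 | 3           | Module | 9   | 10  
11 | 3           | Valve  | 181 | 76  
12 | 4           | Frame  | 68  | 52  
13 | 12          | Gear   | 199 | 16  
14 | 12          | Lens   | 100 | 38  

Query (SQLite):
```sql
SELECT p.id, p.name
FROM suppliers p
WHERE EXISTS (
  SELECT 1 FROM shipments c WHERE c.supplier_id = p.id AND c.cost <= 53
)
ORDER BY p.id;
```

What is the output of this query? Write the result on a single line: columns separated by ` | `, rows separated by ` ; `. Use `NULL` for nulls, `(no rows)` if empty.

3 | Alice ; 4 | Eve ; 12 | Mira ; 15 | Mira

For each suppliers row, check whether any shipments with matching supplier_id has cost <= 53.
Keep rows where that is true.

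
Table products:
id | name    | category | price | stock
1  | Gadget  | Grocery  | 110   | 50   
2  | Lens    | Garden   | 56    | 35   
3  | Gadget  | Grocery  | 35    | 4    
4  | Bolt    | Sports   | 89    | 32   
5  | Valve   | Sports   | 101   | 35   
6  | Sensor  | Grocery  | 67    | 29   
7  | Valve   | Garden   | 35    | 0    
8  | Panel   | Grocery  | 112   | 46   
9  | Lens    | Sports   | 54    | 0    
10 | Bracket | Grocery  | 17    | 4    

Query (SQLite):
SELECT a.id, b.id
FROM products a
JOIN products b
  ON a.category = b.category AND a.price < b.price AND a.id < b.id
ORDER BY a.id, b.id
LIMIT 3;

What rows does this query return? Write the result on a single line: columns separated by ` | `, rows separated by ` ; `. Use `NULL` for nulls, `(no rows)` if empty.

1 | 8 ; 3 | 6 ; 3 | 8

Pairs (a,b) with same category, a.price < b.price, a.id < b.id.
category groups: Garden:{2,7} Grocery:{1,3,6,8,10} Sports:{4,5,9}
Ordered by (a.id, b.id); first 3.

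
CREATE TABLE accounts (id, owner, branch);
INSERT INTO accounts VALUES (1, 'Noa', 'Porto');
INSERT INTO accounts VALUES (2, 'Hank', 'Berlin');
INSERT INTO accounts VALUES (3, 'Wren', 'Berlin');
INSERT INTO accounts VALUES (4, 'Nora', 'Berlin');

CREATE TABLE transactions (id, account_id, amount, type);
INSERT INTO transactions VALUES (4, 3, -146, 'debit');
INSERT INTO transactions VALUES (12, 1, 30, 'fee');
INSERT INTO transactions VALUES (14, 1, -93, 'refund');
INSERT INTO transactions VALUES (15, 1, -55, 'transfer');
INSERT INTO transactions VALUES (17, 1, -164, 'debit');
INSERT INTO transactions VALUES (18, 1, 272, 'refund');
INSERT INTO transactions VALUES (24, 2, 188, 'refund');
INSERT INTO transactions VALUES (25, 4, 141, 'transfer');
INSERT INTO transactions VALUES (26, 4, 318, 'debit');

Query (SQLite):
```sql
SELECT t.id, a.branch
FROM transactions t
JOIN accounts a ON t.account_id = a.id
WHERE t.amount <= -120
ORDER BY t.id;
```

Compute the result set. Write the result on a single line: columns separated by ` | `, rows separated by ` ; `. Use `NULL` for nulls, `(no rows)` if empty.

Each transactions row matches the accounts row where account_id = accounts.id.
Then keep rows with t.amount <= -120.

4 | Berlin ; 17 | Porto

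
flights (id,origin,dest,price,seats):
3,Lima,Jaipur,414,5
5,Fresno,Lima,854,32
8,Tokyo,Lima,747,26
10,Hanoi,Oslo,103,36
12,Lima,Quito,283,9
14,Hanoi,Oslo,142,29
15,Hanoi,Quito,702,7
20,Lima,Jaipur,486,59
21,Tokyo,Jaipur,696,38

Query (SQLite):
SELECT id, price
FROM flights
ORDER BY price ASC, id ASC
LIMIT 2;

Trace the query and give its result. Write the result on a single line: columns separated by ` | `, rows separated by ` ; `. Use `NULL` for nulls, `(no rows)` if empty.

10 | 103 ; 14 | 142

Sort by price asc, tiebreak id asc: (103, id=10), (142, id=14), (283, id=12), (414, id=3), (486, id=20) …. Take first 2.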